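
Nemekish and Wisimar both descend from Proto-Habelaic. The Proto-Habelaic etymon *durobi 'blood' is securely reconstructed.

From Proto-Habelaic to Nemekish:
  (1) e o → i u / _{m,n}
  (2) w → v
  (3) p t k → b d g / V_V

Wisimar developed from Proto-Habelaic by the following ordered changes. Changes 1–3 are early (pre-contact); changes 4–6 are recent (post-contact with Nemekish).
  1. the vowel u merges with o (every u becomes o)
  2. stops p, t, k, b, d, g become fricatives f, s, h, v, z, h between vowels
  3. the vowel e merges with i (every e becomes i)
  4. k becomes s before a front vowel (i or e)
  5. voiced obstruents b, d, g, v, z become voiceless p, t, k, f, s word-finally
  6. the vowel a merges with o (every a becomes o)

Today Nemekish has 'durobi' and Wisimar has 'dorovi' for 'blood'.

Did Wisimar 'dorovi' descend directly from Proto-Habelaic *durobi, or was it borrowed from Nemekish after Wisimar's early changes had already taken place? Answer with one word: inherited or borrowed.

If inherited, *durobi would pass through all of Wisimar's changes:
Wisimar: start from *durobi.
  rule 1 (vowel merger): durobi → dorobi
  rule 2 (intervocalic lenition): dorobi → dorovi
  rule 3: no change — dorovi
  rule 4: no change — dorovi
  rule 5: no change — dorovi
  rule 6: no change — dorovi
  ⇒ Wisimar dorovi
If borrowed from Nemekish 'durobi' after the early changes, it would undergo only the recent ones:
  rule 4 (palatalisation): no change (durobi)
  rule 5 (final devoicing): no change (durobi)
  rule 6 (vowel merger): no change (durobi)
  ⇒ as a loan: durobi
Wisimar 'dorovi' matches the inherited outcome exactly, so it is an inherited cognate, not a loan.

inherited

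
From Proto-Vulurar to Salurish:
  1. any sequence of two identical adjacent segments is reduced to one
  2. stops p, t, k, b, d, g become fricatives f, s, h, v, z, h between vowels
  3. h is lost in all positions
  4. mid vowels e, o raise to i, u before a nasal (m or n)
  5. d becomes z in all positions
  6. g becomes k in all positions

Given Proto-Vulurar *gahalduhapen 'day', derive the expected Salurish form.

kaalzuafin

Salurish: start from *gahalduhapen.
  rule 1: no change — gahalduhapen
  rule 2 (intervocalic lenition): gahalduhapen → gahalduhafen
  rule 3 (h-loss): gahalduhafen → gaalduafen
  rule 4 (pre-nasal raising): gaalduafen → gaalduafin
  rule 5 (unconditioned shift): gaalduafin → gaalzuafin
  rule 6 (unconditioned shift): gaalzuafin → kaalzuafin
  ⇒ Salurish kaalzuafin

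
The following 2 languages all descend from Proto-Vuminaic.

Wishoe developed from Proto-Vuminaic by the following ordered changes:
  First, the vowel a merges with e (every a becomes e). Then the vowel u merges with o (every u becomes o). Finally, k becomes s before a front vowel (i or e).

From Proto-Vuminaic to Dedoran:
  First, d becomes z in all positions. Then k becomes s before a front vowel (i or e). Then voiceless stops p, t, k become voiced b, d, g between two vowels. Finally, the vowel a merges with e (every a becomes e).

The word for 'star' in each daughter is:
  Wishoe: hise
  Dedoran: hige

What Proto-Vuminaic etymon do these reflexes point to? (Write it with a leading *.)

Position 4: Wishoe has e, Dedoran has e. Taking the neighbouring segments as reconstructed: Wishoe e could go back to *a or *e; Dedoran e can only go back to *a — the one source consistent with every daughter is *a.
Position 3: Wishoe has s, Dedoran has g. Taking the neighbouring segments as reconstructed: Wishoe s could go back to *k or *s; Dedoran g could go back to *k or *g — the one source consistent with every daughter is *k.
Verify the candidate proto-form against each daughter:
Wishoe: start from *hika.
  rule 1 (vowel merger): hika → hike
  rule 2: no change — hike
  rule 3 (palatalisation): hike → hise
  ⇒ Wishoe hise
Dedoran: *hika > higa > hige  (by intervocalic voicing, vowel merger)
No other proto-form is consistent with every reflex, so the reconstruction is *hika.

*hika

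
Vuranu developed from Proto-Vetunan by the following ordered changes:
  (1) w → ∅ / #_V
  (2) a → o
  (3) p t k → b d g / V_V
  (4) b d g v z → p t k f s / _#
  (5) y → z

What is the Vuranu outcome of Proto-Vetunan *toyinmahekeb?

tozinmohegep

Vuranu: *toyinmahekeb > toyinmohekeb > toyinmohegeb > toyinmohegep > tozinmohegep  (by vowel merger, intervocalic voicing, final devoicing, unconditioned shift)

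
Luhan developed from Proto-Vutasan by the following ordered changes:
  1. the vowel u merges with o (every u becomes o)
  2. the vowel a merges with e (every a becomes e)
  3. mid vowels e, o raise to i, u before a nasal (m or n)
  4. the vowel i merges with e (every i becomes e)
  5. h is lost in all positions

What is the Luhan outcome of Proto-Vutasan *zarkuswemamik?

Luhan: start from *zarkuswemamik.
  rule 1 (vowel merger): zarkuswemamik → zarkoswemamik
  rule 2 (vowel merger): zarkoswemamik → zerkoswememik
  rule 3 (pre-nasal raising): zerkoswememik → zerkoswimimik
  rule 4 (vowel merger): zerkoswimimik → zerkoswememek
  rule 5: no change — zerkoswememek
  ⇒ Luhan zerkoswememek

zerkoswememek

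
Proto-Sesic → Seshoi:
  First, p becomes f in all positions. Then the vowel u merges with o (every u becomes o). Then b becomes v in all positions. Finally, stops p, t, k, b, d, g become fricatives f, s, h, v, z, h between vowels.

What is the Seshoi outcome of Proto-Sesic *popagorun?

fofahoron

Seshoi: *popagorun > fofagorun > fofagoron > fofahoron  (by unconditioned shift, vowel merger, intervocalic lenition)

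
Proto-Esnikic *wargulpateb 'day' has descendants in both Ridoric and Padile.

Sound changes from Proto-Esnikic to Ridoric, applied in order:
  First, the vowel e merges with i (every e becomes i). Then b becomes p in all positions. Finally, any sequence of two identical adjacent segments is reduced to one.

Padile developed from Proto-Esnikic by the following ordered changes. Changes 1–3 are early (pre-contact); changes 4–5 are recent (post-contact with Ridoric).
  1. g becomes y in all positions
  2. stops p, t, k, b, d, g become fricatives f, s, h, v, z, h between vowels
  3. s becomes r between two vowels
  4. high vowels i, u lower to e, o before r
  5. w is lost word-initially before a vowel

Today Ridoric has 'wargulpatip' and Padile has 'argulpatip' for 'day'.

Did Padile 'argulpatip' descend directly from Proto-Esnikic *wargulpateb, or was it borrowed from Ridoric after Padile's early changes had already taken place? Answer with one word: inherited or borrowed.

If inherited, *wargulpateb would pass through all of Padile's changes:
Padile: start from *wargulpateb.
  rule 1 (unconditioned shift): wargulpateb → waryulpateb
  rule 2 (intervocalic lenition): waryulpateb → waryulpaseb
  rule 3 (rhotacism): waryulpaseb → waryulpareb
  rule 4: no change — waryulpareb
  rule 5 (glide loss): waryulpareb → aryulpareb
  ⇒ Padile aryulpareb
If borrowed from Ridoric 'wargulpatip' after the early changes, it would undergo only the recent ones:
  rule 4 (pre-rhotic lowering): no change (wargulpatip)
  rule 5 (glide loss): wargulpatip → argulpatip
  ⇒ as a loan: argulpatip
Padile 'argulpatip' matches the loan outcome 'argulpatip', not the inherited 'aryulpareb' — it skipped the early Padile changes, so it was borrowed from Ridoric.

borrowed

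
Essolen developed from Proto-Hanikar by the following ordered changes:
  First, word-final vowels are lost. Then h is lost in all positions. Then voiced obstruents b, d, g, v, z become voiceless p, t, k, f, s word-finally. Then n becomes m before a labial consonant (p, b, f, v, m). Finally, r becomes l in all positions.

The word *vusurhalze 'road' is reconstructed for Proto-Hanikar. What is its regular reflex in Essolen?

Essolen: start from *vusurhalze.
  rule 1 (apocope): vusurhalze → vusurhalz
  rule 2 (h-loss): vusurhalz → vusuralz
  rule 3 (final devoicing): vusuralz → vusurals
  rule 4: no change — vusurals
  rule 5 (unconditioned shift): vusurals → vusulals
  ⇒ Essolen vusulals

vusulals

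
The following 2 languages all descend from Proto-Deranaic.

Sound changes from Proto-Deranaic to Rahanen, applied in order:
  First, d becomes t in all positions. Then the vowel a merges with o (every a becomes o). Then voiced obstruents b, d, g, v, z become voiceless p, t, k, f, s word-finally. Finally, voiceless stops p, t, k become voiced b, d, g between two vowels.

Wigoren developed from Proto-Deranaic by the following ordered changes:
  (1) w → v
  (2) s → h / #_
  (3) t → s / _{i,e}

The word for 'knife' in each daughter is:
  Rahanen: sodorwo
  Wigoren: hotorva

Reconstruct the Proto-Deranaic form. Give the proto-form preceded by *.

*sotorwa

Position 7: Rahanen has o, Wigoren has a. Wigoren preserves a here (none of its changes turn any other segment into a), so the proto-segment is *a.
Position 6: Rahanen has w, Wigoren has v. Rahanen preserves w here (none of its changes turn any other segment into w), so the proto-segment is *w.
Continuing position by position gives *sotorwa; check it forward:
Rahanen: *sotorwa
  sotorwa (rule 1 does not apply)
  sotorwa → sotorwo   [vowel merger]
  sotorwo (rule 3 does not apply)
  sotorwo → sodorwo   [intervocalic voicing]
  giving Rahanen sodorwo.
Wigoren: *sotorwa > sotorva > hotorva  (by unconditioned shift, debuccalisation)
*sotorwa is the unique common source.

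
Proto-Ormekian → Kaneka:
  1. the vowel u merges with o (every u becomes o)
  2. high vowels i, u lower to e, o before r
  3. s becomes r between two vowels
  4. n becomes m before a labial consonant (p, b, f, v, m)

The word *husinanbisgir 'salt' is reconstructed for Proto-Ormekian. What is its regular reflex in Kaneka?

Kaneka: *husinanbisgir
  husinanbisgir → hosinanbisgir   [vowel merger]
  hosinanbisgir → hosinanbisger   [pre-rhotic lowering]
  hosinanbisger → horinanbisger   [rhotacism]
  horinanbisger → horinambisger   [nasal place assimilation]
  giving Kaneka horinambisger.

horinambisger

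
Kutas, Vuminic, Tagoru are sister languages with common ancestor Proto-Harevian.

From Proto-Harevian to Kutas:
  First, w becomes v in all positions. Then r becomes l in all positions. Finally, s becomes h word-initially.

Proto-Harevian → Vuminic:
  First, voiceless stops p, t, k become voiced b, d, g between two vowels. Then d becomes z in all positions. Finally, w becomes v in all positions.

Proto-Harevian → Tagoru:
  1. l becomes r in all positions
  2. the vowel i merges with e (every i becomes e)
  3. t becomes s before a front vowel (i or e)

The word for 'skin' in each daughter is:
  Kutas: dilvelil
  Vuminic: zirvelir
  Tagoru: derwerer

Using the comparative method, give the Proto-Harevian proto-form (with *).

*dirwelir

Position 8: Kutas has l, Vuminic has r, Tagoru has r. Vuminic preserves r here (none of its changes turn any other segment into r), so the proto-segment is *r.
Position 1: Kutas has d, Vuminic has z, Tagoru has d. Kutas preserves d here (none of its changes turn any other segment into d), so the proto-segment is *d.
Continuing position by position gives *dirwelir; check it forward:
Kutas: start from *dirwelir.
  rule 1 (unconditioned shift): dirwelir → dirvelir
  rule 2 (unconditioned shift): dirvelir → dilvelil
  rule 3: no change — dilvelil
  ⇒ Kutas dilvelil
Vuminic: start from *dirwelir.
  rule 1: no change — dirwelir
  rule 2 (unconditioned shift): dirwelir → zirwelir
  rule 3 (unconditioned shift): zirwelir → zirvelir
  ⇒ Vuminic zirvelir
Tagoru: *dirwelir > dirwerir > derwerer  (by unconditioned shift, vowel merger)
Only *dirwelir yields all of Kutas dilvelil, Vuminic zirvelir, Tagoru derwerer.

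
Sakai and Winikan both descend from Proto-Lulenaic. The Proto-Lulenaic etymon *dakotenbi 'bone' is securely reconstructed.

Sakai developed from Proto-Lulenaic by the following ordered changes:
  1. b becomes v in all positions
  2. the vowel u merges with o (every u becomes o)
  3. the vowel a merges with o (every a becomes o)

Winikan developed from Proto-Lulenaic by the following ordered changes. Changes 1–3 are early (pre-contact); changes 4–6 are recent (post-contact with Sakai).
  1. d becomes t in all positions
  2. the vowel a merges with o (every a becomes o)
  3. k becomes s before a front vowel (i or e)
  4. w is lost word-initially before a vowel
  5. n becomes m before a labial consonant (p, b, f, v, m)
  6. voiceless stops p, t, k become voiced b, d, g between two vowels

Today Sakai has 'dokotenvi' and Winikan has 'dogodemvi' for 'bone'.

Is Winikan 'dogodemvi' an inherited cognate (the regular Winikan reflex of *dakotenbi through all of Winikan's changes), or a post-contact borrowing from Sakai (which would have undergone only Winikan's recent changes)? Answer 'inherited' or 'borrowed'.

borrowed

If inherited, *dakotenbi would pass through all of Winikan's changes:
Winikan: *dakotenbi > takotenbi > tokotenbi > tokotembi > togodembi  (by unconditioned shift, vowel merger, nasal place assimilation, intervocalic voicing)
If borrowed from Sakai 'dokotenvi' after the early changes, it would undergo only the recent ones:
  rule 4 (glide loss): no change (dokotenvi)
  rule 5 (nasal place assimilation): dokotenvi → dokotemvi
  rule 6 (intervocalic voicing): dokotemvi → dogodemvi
  ⇒ as a loan: dogodemvi
Winikan 'dogodemvi' matches the loan outcome 'dogodemvi', not the inherited 'togodembi' — it skipped the early Winikan changes, so it was borrowed from Sakai.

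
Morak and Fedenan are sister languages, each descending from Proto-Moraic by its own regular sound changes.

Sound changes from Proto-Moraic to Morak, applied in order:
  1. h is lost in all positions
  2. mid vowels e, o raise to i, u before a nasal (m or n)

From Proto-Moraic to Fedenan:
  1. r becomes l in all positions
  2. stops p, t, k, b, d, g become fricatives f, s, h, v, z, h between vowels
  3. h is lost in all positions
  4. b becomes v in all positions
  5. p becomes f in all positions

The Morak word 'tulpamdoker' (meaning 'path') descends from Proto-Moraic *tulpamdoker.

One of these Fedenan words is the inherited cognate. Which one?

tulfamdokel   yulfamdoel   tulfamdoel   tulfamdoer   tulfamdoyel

tulfamdoel

Fedenan: *tulpamdoker > tulpamdokel > tulpamdohel > tulpamdoel > tulfamdoel  (by unconditioned shift, intervocalic lenition, h-loss, unconditioned shift)
Among the options, 'tulfamdoel' alone shows every Fedenan change applied in order.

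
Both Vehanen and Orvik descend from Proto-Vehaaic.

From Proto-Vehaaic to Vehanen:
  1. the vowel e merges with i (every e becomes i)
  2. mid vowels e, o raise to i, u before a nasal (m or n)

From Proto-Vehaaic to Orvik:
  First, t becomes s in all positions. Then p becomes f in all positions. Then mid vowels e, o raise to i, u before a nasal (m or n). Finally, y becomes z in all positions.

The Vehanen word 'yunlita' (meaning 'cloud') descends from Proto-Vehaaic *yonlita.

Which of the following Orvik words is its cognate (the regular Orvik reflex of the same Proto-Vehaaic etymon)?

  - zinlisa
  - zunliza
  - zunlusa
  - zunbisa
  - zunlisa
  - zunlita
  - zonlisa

Orvik: *yonlita > yonlisa > yunlisa > zunlisa  (by unconditioned shift, pre-nasal raising, unconditioned shift)
Only 'zunlisa' matches the regular Orvik development of *yonlita.

zunlisa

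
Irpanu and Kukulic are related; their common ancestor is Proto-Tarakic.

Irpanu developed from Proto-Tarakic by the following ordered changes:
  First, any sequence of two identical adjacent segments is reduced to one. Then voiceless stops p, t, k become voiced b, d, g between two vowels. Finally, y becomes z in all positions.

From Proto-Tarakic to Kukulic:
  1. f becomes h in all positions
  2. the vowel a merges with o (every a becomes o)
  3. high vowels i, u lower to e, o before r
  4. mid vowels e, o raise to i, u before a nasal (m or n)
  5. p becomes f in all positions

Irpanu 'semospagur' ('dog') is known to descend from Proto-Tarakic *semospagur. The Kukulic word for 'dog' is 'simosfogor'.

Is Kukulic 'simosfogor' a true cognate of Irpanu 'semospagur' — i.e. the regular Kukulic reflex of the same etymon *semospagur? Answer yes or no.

Derive the expected Kukulic reflex of *semospagur:
Kukulic: *semospagur
  semospagur (rule 1 does not apply)
  semospagur → semospogur   [vowel merger]
  semospogur → semospogor   [pre-rhotic lowering]
  semospogor → simospogor   [pre-nasal raising]
  simospogor → simosfogor   [unconditioned shift]
  giving Kukulic simosfogor.
Kukulic 'simosfogor' matches the regular reflex exactly, so the pair is cognate.

yes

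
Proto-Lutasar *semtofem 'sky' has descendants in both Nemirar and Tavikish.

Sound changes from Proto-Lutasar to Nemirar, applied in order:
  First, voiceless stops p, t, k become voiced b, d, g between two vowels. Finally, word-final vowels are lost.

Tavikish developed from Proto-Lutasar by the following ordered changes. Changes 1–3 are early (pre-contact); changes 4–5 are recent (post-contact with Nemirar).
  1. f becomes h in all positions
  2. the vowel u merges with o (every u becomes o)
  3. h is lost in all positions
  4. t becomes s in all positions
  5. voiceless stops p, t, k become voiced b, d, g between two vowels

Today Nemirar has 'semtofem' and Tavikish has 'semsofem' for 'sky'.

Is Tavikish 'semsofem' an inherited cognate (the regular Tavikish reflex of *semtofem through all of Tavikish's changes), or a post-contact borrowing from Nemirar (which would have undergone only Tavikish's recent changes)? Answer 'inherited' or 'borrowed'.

borrowed

If inherited, *semtofem would pass through all of Tavikish's changes:
Tavikish: *semtofem > semtohem > semtoem > semsoem  (by unconditioned shift, h-loss, unconditioned shift)
If borrowed from Nemirar 'semtofem' after the early changes, it would undergo only the recent ones:
  rule 4 (unconditioned shift): semtofem → semsofem
  rule 5 (intervocalic voicing): no change (semsofem)
  ⇒ as a loan: semsofem
Tavikish 'semsofem' matches the loan outcome 'semsofem', not the inherited 'semsoem' — it skipped the early Tavikish changes, so it was borrowed from Nemirar.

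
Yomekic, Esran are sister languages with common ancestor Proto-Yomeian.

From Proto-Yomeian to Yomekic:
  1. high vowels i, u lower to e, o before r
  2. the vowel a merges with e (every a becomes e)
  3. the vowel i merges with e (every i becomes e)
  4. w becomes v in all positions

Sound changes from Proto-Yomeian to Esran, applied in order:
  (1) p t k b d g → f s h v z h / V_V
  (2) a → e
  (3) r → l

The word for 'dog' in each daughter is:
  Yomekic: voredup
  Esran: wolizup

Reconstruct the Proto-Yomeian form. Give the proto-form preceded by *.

*woridup

Position 4: Yomekic has e, Esran has i. Esran preserves i here (none of its changes turn any other segment into i), so the proto-segment is *i.
Position 3: Yomekic has r, Esran has l. Yomekic preserves r here (none of its changes turn any other segment into r), so the proto-segment is *r.
Continuing position by position gives *woridup; check it forward:
Yomekic: *woridup > woredup > voredup  (by vowel merger, unconditioned shift)
Esran: start from *woridup.
  rule 1 (intervocalic lenition): woridup → worizup
  rule 2: no change — worizup
  rule 3 (unconditioned shift): worizup → wolizup
  ⇒ Esran wolizup
No other proto-form is consistent with every reflex, so the reconstruction is *woridup.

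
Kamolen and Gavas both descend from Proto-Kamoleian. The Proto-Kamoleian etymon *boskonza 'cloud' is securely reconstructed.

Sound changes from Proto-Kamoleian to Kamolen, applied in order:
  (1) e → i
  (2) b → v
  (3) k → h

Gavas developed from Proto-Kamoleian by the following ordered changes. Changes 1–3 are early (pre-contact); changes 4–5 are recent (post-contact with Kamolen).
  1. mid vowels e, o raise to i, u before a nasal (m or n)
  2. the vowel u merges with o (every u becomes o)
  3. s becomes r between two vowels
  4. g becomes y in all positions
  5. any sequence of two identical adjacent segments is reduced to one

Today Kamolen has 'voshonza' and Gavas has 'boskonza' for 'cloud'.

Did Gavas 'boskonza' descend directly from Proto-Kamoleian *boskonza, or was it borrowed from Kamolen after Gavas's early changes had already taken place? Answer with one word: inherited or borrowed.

If inherited, *boskonza would pass through all of Gavas's changes:
Gavas: start from *boskonza.
  rule 1 (pre-nasal raising): boskonza → boskunza
  rule 2 (vowel merger): boskunza → boskonza
  rule 3: no change — boskonza
  rule 4: no change — boskonza
  rule 5: no change — boskonza
  ⇒ Gavas boskonza
If borrowed from Kamolen 'voshonza' after the early changes, it would undergo only the recent ones:
  rule 4 (unconditioned shift): no change (voshonza)
  rule 5 (degemination): no change (voshonza)
  ⇒ as a loan: voshonza
Gavas 'boskonza' matches the inherited outcome exactly, so it is an inherited cognate, not a loan.

inherited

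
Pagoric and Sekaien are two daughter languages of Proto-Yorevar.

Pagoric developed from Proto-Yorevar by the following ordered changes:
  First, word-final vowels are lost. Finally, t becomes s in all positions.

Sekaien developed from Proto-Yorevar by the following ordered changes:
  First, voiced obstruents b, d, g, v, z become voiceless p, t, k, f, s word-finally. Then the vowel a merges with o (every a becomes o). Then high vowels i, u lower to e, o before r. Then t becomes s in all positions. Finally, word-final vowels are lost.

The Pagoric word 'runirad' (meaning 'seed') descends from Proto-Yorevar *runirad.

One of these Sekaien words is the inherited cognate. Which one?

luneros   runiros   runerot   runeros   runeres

runeros

Sekaien: start from *runirad.
  rule 1 (final devoicing): runirad → runirat
  rule 2 (vowel merger): runirat → runirot
  rule 3 (pre-rhotic lowering): runirot → runerot
  rule 4 (unconditioned shift): runerot → runeros
  rule 5: no change — runeros
  ⇒ Sekaien runeros
Among the options, 'runeros' alone shows every Sekaien change applied in order.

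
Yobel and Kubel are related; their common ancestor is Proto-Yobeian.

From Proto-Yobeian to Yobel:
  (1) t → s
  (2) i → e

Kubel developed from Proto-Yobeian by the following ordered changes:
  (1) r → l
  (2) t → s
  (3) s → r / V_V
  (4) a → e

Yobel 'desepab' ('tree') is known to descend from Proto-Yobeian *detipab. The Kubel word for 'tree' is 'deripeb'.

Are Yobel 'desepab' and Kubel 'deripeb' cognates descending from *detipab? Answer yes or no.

yes

Derive the expected Kubel reflex of *detipab:
Kubel: start from *detipab.
  rule 1: no change — detipab
  rule 2 (unconditioned shift): detipab → desipab
  rule 3 (rhotacism): desipab → deripab
  rule 4 (vowel merger): deripab → deripeb
  ⇒ Kubel deripeb
Kubel 'deripeb' matches the regular reflex exactly, so the pair is cognate.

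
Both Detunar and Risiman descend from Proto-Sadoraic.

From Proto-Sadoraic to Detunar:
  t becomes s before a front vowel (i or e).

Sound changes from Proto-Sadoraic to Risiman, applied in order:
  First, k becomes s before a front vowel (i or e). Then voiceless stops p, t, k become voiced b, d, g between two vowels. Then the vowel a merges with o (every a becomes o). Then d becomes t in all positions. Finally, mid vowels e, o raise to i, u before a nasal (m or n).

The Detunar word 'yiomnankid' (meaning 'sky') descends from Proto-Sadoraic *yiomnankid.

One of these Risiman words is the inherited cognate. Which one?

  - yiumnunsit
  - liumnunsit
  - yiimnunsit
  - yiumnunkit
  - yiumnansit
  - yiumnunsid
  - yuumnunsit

Risiman: *yiomnankid
  yiomnankid → yiomnansid   [palatalisation]
  yiomnansid (rule 2 does not apply)
  yiomnansid → yiomnonsid   [vowel merger]
  yiomnonsid → yiomnonsit   [unconditioned shift]
  yiomnonsit → yiumnunsit   [pre-nasal raising]
  giving Risiman yiumnunsit.
Only 'yiumnunsit' matches the regular Risiman development of *yiomnankid.

yiumnunsit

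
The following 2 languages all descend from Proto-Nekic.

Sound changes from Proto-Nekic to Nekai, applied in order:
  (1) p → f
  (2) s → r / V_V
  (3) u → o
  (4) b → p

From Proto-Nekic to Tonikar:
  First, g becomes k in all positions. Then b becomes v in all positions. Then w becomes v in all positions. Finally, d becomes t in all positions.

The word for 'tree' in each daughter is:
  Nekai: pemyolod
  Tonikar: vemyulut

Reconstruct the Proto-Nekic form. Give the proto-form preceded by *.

*bemyulud

Position 1: Nekai has p, Tonikar has v. In Nekai, p can only continue *b, so the proto-segment is *b.
Position 8: Nekai has d, Tonikar has t. Nekai preserves d here (none of its changes turn any other segment into d), so the proto-segment is *d.
Continuing position by position gives *bemyulud; check it forward:
Nekai: *bemyulud
  bemyulud (rule 1 does not apply)
  bemyulud (rule 2 does not apply)
  bemyulud → bemyolod   [vowel merger]
  bemyolod → pemyolod   [unconditioned shift]
  giving Nekai pemyolod.
Tonikar: *bemyulud > vemyulud > vemyulut  (by unconditioned shift, unconditioned shift)
Only *bemyulud yields all of Nekai pemyolod, Tonikar vemyulut.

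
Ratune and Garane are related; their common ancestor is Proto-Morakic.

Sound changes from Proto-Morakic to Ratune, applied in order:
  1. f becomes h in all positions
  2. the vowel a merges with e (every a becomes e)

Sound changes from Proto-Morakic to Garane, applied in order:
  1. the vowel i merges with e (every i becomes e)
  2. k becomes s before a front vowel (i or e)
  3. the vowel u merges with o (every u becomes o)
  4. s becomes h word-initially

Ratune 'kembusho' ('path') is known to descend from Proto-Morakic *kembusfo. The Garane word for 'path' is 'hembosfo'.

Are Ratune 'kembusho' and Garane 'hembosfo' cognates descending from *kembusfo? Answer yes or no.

yes

Derive the expected Garane reflex of *kembusfo:
Garane: start from *kembusfo.
  rule 1: no change — kembusfo
  rule 2 (palatalisation): kembusfo → sembusfo
  rule 3 (vowel merger): sembusfo → sembosfo
  rule 4 (debuccalisation): sembosfo → hembosfo
  ⇒ Garane hembosfo
Garane 'hembosfo' matches the regular reflex exactly, so the pair is cognate.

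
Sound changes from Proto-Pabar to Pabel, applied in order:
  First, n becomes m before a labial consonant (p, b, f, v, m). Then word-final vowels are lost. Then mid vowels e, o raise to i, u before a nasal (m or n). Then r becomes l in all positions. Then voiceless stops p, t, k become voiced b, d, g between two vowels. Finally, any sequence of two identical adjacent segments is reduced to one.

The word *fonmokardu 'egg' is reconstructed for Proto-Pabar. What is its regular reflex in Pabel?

fumogald

Pabel: *fonmokardu > fommokardu > fommokard > fummokard > fummokald > fummogald > fumogald  (by nasal place assimilation, apocope, pre-nasal raising, unconditioned shift, intervocalic voicing, degemination)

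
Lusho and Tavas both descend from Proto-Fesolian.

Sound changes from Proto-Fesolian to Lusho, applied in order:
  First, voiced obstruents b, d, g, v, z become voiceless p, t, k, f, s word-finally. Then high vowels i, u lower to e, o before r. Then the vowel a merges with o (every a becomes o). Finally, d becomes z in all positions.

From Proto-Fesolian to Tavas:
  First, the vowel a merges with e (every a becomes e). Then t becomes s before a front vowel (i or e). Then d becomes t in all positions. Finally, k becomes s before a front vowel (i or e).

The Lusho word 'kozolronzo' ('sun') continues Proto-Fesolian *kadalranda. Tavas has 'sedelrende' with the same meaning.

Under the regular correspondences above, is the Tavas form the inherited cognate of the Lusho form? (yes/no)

Derive the expected Tavas reflex of *kadalranda:
Tavas: *kadalranda > kedelrende > ketelrente > setelrente  (by vowel merger, unconditioned shift, palatalisation)
The regular Tavas reflex would be 'setelrente', but the attested form is 'sedelrende'. The correspondence is irregular, so they are not cognates (the Tavas form has a different source).

no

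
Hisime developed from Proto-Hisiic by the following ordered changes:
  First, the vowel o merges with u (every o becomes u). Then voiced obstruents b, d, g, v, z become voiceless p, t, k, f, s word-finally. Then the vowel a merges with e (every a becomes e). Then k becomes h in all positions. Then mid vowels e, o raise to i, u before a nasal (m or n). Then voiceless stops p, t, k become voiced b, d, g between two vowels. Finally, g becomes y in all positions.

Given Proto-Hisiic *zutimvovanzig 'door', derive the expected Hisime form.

Hisime: start from *zutimvovanzig.
  rule 1 (vowel merger): zutimvovanzig → zutimvuvanzig
  rule 2 (final devoicing): zutimvuvanzig → zutimvuvanzik
  rule 3 (vowel merger): zutimvuvanzik → zutimvuvenzik
  rule 4 (unconditioned shift): zutimvuvenzik → zutimvuvenzih
  rule 5 (pre-nasal raising): zutimvuvenzih → zutimvuvinzih
  rule 6 (intervocalic voicing): zutimvuvinzih → zudimvuvinzih
  rule 7: no change — zudimvuvinzih
  ⇒ Hisime zudimvuvinzih

zudimvuvinzih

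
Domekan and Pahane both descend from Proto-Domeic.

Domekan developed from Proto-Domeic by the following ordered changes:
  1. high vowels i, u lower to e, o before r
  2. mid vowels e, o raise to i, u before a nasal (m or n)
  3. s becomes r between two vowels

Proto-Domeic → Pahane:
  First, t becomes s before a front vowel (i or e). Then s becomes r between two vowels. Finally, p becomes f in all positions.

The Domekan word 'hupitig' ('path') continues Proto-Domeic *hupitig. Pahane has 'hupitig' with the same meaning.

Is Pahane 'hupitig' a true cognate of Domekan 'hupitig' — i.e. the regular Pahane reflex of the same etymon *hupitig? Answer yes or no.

Derive the expected Pahane reflex of *hupitig:
Pahane: *hupitig > hupisig > hupirig > hufirig  (by palatalisation, rhotacism, unconditioned shift)
The regular Pahane reflex would be 'hufirig', but the attested form is 'hupitig'. The correspondence is irregular, so they are not cognates (the Pahane form has a different source).

no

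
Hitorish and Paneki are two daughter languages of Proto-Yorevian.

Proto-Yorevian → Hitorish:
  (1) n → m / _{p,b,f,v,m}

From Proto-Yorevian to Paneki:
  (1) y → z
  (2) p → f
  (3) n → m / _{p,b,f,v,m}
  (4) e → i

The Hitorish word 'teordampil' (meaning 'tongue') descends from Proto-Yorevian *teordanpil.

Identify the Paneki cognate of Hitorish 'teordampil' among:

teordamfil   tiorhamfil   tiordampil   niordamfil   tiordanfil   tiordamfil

tiordamfil

Paneki: *teordanpil
  teordanpil (rule 1 does not apply)
  teordanpil → teordanfil   [unconditioned shift]
  teordanfil → teordamfil   [nasal place assimilation]
  teordamfil → tiordamfil   [vowel merger]
  giving Paneki tiordamfil.
Among the options, 'tiordamfil' alone shows every Paneki change applied in order.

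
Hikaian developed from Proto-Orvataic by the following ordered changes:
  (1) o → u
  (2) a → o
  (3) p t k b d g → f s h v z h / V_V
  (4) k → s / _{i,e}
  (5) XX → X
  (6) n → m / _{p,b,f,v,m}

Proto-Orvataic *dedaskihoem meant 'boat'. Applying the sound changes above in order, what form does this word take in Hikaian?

Hikaian: start from *dedaskihoem.
  rule 1 (vowel merger): dedaskihoem → dedaskihuem
  rule 2 (vowel merger): dedaskihuem → dedoskihuem
  rule 3 (intervocalic lenition): dedoskihuem → dezoskihuem
  rule 4 (palatalisation): dezoskihuem → dezossihuem
  rule 5 (degemination): dezossihuem → dezosihuem
  rule 6: no change — dezosihuem
  ⇒ Hikaian dezosihuem

dezosihuem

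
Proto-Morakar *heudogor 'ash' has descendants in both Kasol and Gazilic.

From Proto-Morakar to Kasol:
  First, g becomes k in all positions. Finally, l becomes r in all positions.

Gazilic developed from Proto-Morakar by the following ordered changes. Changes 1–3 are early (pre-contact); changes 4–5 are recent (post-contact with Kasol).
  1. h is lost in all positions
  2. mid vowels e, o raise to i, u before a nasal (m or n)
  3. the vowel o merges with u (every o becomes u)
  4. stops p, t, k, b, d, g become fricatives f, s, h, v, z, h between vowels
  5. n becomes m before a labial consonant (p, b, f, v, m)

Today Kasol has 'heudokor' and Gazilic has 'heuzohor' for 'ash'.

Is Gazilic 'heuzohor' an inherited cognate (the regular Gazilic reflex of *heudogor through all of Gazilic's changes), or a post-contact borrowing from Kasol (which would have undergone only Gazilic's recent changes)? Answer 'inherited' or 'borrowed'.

borrowed

If inherited, *heudogor would pass through all of Gazilic's changes:
Gazilic: start from *heudogor.
  rule 1 (h-loss): heudogor → eudogor
  rule 2: no change — eudogor
  rule 3 (vowel merger): eudogor → eudugur
  rule 4 (intervocalic lenition): eudugur → euzuhur
  rule 5: no change — euzuhur
  ⇒ Gazilic euzuhur
If borrowed from Kasol 'heudokor' after the early changes, it would undergo only the recent ones:
  rule 4 (intervocalic lenition): heudokor → heuzohor
  rule 5 (nasal place assimilation): no change (heuzohor)
  ⇒ as a loan: heuzohor
Gazilic 'heuzohor' matches the loan outcome 'heuzohor', not the inherited 'euzuhur' — it skipped the early Gazilic changes, so it was borrowed from Kasol.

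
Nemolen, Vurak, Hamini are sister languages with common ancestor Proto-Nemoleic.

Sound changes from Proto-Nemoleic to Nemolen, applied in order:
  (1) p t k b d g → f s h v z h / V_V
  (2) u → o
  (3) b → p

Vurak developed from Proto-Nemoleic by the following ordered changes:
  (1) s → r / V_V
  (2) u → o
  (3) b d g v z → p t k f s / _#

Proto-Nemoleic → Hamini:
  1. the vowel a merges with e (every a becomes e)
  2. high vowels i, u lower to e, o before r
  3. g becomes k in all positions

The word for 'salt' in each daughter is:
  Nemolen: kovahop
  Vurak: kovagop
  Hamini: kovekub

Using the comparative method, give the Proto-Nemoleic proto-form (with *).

Position 7: Nemolen has p, Vurak has p, Hamini has b. Hamini preserves b here (none of its changes turn any other segment into b), so the proto-segment is *b.
Position 5: Nemolen has h, Vurak has g, Hamini has k. Vurak preserves g here (none of its changes turn any other segment into g), so the proto-segment is *g.
Verify the candidate proto-form against each daughter:
Nemolen: *kovagub > kovahub > kovahob > kovahop  (by intervocalic lenition, vowel merger, unconditioned shift)
Vurak: start from *kovagub.
  rule 1: no change — kovagub
  rule 2 (vowel merger): kovagub → kovagob
  rule 3 (final devoicing): kovagob → kovagop
  ⇒ Vurak kovagop
Hamini: start from *kovagub.
  rule 1 (vowel merger): kovagub → kovegub
  rule 2: no change — kovegub
  rule 3 (unconditioned shift): kovegub → kovekub
  ⇒ Hamini kovekub
No other proto-form is consistent with every reflex, so the reconstruction is *kovagub.

*kovagub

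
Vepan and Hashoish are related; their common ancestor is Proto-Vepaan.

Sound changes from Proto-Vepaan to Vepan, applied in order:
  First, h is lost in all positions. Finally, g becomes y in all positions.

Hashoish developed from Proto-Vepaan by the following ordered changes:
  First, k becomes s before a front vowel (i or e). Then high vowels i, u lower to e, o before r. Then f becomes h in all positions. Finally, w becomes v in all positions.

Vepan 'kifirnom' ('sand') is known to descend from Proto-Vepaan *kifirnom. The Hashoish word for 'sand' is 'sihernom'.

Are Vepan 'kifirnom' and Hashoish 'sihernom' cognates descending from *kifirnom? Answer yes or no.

yes

Derive the expected Hashoish reflex of *kifirnom:
Hashoish: *kifirnom
  kifirnom → sifirnom   [palatalisation]
  sifirnom → sifernom   [pre-rhotic lowering]
  sifernom → sihernom   [unconditioned shift]
  sihernom (rule 4 does not apply)
  giving Hashoish sihernom.
Hashoish 'sihernom' matches the regular reflex exactly, so the pair is cognate.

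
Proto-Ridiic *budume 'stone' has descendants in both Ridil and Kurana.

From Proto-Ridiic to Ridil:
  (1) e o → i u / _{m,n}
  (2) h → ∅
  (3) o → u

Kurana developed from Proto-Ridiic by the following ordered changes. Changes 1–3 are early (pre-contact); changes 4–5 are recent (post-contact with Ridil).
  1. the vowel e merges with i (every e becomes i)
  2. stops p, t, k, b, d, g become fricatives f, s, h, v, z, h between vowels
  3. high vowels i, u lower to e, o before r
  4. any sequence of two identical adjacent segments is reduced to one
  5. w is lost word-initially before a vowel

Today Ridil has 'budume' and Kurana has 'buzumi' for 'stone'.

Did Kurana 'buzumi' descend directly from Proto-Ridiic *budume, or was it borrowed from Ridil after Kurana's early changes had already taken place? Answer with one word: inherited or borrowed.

If inherited, *budume would pass through all of Kurana's changes:
Kurana: start from *budume.
  rule 1 (vowel merger): budume → budumi
  rule 2 (intervocalic lenition): budumi → buzumi
  rule 3: no change — buzumi
  rule 4: no change — buzumi
  rule 5: no change — buzumi
  ⇒ Kurana buzumi
If borrowed from Ridil 'budume' after the early changes, it would undergo only the recent ones:
  rule 4 (degemination): no change (budume)
  rule 5 (glide loss): no change (budume)
  ⇒ as a loan: budume
Kurana 'buzumi' matches the inherited outcome exactly, so it is an inherited cognate, not a loan.

inherited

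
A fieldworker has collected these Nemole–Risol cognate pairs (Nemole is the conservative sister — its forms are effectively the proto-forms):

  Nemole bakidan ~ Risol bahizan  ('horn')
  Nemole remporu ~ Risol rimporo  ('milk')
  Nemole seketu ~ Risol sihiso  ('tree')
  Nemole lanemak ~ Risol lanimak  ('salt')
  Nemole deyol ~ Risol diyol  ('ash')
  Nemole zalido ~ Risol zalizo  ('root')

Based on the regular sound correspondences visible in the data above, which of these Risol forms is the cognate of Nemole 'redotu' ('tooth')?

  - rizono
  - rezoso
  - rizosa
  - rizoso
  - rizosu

seketu ~ sihiso, deyol ~ diyol — Nemole e corresponds to Risol i after a consonant, before a consonant other than r, m, n, p, b, f, v.
zalido ~ zalizo — Nemole d corresponds to Risol z between vowels (before a back vowel).
seketu ~ sihiso — Nemole t corresponds to Risol s between vowels (before a back vowel).
remporu ~ rimporo, seketu ~ sihiso — Nemole u corresponds to Risol o word-finally.
Applying these to Nemole 'redotu':
  redotu → ridotu   (e→i after a consonant, before a consonant other than r, m, n, p, b, f, v)
  ridotu → rizotu   (d→z between vowels (before a back vowel))
  rizotu → rizosu   (t→s between vowels (before a back vowel))
  rizosu → rizoso   (u→o word-finally)
So the Risol cognate is 'rizoso'.

rizoso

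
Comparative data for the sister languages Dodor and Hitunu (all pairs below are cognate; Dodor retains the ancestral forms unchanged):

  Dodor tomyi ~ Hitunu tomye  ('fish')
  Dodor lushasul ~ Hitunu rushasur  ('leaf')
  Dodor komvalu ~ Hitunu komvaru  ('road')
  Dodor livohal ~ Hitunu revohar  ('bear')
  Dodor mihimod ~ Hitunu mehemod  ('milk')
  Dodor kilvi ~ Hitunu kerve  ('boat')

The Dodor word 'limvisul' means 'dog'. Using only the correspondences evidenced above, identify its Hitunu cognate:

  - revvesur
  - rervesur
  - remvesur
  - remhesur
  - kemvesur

remvesur

livohal ~ revohar — Dodor l corresponds to Hitunu r word-initially before a front vowel.
mihimod ~ mehemod — Dodor i corresponds to Hitunu e after a consonant, before a nasal.
mihimod ~ mehemod, kilvi ~ kerve — Dodor i corresponds to Hitunu e after a consonant, before a consonant other than r, m, n, p, b, f, v.
lushasul ~ rushasur, livohal ~ revohar — Dodor l corresponds to Hitunu r word-finally.
Applying these to Dodor 'limvisul':
  limvisul → rimvisul   (l→r word-initially before a front vowel)
  rimvisul → remvisul   (i→e after a consonant, before a nasal)
  remvisul → remvesul   (i→e after a consonant, before a consonant other than r, m, n, p, b, f, v)
  remvesul → remvesur   (l→r word-finally)
So the Hitunu cognate is 'remvesur'.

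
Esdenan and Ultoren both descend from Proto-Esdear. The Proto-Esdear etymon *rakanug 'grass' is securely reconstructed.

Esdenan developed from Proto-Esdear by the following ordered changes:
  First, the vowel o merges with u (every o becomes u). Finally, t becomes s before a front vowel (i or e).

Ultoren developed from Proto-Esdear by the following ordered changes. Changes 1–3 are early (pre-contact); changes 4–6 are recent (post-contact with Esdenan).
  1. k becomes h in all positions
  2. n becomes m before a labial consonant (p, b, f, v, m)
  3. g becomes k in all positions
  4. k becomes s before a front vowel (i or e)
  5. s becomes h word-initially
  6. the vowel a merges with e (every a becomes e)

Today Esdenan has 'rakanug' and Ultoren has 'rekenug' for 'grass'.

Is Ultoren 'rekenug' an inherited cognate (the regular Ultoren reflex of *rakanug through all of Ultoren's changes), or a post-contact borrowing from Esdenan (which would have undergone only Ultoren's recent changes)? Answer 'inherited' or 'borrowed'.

If inherited, *rakanug would pass through all of Ultoren's changes:
Ultoren: *rakanug
  rakanug → rahanug   [unconditioned shift]
  rahanug (rule 2 does not apply)
  rahanug → rahanuk   [unconditioned shift]
  rahanuk (rule 4 does not apply)
  rahanuk (rule 5 does not apply)
  rahanuk → rehenuk   [vowel merger]
  giving Ultoren rehenuk.
If borrowed from Esdenan 'rakanug' after the early changes, it would undergo only the recent ones:
  rule 4 (palatalisation): no change (rakanug)
  rule 5 (debuccalisation): no change (rakanug)
  rule 6 (vowel merger): rakanug → rekenug
  ⇒ as a loan: rekenug
Ultoren 'rekenug' matches the loan outcome 'rekenug', not the inherited 'rehenuk' — it skipped the early Ultoren changes, so it was borrowed from Esdenan.

borrowed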